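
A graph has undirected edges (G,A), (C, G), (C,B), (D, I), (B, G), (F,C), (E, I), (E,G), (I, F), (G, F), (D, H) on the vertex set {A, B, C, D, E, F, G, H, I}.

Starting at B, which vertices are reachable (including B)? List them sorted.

Start at B.
Its neighbours: C, G.
Then their neighbours: A, E, F.
Then next layer: I.
Then next layer: D.
Then next layer: H.
Every vertex is now reached.

A, B, C, D, E, F, G, H, I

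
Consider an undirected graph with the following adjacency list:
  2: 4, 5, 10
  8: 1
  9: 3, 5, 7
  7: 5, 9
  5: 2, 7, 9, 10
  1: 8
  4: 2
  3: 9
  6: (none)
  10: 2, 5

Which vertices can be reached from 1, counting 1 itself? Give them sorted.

Start at 1.
Its neighbours: 8.
Nothing further is reachable.

1, 8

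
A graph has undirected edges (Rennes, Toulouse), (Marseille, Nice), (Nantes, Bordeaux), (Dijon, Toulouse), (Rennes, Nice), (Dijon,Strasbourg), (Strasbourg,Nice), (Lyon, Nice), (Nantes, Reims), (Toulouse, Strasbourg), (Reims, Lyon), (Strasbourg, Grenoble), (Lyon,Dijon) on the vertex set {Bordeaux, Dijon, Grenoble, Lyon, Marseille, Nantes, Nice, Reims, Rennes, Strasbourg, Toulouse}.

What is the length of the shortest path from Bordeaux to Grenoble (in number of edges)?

Distance 0: Bordeaux.
Distance 1: Nantes.
Distance 2: Reims.
Distance 3: Lyon.
Distance 4: Dijon, Nice.
Distance 5: Marseille, Rennes, Strasbourg, Toulouse.
Distance 6: Grenoble — contains Grenoble.

6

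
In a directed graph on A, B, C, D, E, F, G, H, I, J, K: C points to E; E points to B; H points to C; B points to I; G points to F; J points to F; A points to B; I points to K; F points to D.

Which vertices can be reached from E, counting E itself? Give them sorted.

Start at E.
Its neighbours: B.
Then their neighbours: I.
Then next layer: K.
Nothing further is reachable.

B, E, I, K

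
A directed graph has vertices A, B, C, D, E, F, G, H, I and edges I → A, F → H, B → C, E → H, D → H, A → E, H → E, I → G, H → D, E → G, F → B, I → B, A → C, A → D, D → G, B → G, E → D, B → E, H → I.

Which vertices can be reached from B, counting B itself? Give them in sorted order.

Start at B.
Its neighbours: C, E, G.
Then their neighbours: D, H.
Then next layer: I.
Then next layer: A.
Nothing further is reachable.

A, B, C, D, E, G, H, I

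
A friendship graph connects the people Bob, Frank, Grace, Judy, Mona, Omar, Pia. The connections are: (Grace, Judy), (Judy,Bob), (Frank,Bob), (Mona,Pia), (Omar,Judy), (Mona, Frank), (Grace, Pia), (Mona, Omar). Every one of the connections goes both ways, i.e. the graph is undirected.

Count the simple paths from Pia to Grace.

Pia–Grace
Pia–Mona–Frank–Bob–Judy–Grace
Pia–Mona–Omar–Judy–Grace

3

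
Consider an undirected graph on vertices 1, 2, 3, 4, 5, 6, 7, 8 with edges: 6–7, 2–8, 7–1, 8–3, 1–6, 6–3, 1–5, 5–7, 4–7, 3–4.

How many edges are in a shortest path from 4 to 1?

Distance 0: 4.
Distance 1: 3, 7.
Distance 2: 1, 5, 6, 8 — contains 1.

2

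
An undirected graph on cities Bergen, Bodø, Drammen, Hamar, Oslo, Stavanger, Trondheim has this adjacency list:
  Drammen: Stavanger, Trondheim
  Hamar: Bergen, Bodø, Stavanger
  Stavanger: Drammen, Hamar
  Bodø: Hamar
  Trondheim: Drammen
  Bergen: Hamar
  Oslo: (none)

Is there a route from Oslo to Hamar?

Oslo has no edges, so nothing is reachable from it.

No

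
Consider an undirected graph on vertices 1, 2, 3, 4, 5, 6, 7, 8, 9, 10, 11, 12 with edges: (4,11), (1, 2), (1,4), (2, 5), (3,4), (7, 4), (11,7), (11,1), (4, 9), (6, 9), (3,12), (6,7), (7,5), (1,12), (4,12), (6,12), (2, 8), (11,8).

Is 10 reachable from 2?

No

Explore from 2.
Distance 1: reach 1, 5, 8.
Distance 2: reach 4, 7, 11, 12.
Distance 3: reach 3, 6, 9.
The search is exhausted without reaching 10; it lies in a different component.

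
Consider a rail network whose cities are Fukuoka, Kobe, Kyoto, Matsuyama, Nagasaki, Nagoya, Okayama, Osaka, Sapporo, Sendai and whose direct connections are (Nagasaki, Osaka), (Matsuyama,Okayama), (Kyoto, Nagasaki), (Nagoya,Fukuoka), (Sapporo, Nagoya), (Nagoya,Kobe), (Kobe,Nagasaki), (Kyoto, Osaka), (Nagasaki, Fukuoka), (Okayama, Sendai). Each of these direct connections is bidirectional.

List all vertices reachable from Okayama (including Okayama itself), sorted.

Start at Okayama.
Its neighbours: Matsuyama, Sendai.
Nothing further is reachable.

Matsuyama, Okayama, Sendai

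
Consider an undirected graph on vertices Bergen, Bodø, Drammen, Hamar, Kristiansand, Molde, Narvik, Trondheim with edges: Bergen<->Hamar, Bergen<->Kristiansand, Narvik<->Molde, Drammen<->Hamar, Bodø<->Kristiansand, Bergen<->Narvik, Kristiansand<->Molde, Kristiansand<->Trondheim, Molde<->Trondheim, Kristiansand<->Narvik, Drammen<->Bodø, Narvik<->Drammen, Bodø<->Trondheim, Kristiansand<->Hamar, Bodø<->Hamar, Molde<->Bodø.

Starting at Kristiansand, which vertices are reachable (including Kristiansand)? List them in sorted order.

Start at Kristiansand.
Its neighbours: Bergen, Bodø, Hamar, Molde, Narvik, Trondheim.
Then their neighbours: Drammen.
Every vertex is now reached.

Bergen, Bodø, Drammen, Hamar, Kristiansand, Molde, Narvik, Trondheim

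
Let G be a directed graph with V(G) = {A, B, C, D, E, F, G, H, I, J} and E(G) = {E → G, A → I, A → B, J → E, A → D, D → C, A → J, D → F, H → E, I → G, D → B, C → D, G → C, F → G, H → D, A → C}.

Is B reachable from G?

Yes

Explore from G.
Distance 1: reach C.
Distance 2: reach D.
Distance 3: reach B, F.
Found B.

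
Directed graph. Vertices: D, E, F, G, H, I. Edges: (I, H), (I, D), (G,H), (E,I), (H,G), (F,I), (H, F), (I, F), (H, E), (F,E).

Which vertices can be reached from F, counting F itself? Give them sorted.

D, E, F, G, H, I

Start at F.
Its neighbours: E, I.
Then their neighbours: D, H.
Then next layer: G.
Every vertex is now reached.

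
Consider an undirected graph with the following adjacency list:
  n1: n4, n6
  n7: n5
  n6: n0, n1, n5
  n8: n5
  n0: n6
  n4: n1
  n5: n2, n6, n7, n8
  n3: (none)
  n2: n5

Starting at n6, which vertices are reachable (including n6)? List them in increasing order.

Start at n6.
Its neighbours: n0, n1, n5.
Then their neighbours: n2, n4, n7, n8.
Nothing further is reachable.

n0, n1, n2, n4, n5, n6, n7, n8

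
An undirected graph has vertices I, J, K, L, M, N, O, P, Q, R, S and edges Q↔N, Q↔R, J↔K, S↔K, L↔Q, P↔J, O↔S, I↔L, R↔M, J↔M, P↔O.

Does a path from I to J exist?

Yes

Explore from I.
Distance 1: reach L.
Distance 2: reach Q.
Distance 3: reach N, R.
Distance 4: reach M.
Distance 5: reach J.
Found J.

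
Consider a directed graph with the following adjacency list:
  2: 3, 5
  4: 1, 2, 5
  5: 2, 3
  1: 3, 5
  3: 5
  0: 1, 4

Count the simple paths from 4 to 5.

4→1→3→5
4→1→5
4→2→3→5
4→2→5
4→5

5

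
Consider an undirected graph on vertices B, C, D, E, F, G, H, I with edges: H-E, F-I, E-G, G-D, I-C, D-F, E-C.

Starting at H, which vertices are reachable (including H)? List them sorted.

C, D, E, F, G, H, I

Start at H.
Its neighbours: E.
Then their neighbours: C, G.
Then next layer: D, I.
Then next layer: F.
Nothing further is reachable.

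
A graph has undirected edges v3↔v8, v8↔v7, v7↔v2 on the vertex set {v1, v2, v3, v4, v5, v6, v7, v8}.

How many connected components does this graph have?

From v1: component {v1}.
From v2: component {v2, v3, v7, v8}.
From v4: component {v4}.
From v5: component {v5}.
From v6: component {v6}.
That's 5 components.

5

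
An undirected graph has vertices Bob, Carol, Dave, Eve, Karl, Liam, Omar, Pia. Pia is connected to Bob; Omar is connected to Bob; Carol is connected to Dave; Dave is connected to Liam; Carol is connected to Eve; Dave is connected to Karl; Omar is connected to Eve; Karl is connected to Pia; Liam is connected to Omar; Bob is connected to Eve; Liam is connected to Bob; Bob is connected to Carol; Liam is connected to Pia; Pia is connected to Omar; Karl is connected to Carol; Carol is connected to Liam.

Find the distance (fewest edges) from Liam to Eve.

2

Distance 0: Liam.
Distance 1: Bob, Carol, Dave, Omar, Pia.
Distance 2: Eve, Karl — contains Eve.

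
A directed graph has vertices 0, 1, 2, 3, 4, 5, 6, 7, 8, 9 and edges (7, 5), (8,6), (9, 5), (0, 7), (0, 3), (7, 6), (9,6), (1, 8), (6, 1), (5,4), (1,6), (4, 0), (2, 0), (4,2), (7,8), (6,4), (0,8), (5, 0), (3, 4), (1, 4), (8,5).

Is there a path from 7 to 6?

Yes

Explore from 7.
Distance 1: reach 5, 6, 8.
Found 6.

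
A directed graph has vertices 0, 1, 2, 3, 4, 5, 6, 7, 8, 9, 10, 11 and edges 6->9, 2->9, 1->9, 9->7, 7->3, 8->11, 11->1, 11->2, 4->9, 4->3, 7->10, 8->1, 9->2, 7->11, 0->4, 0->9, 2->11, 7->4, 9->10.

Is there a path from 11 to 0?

Explore from 11.
Distance 1: reach 1, 2.
Distance 2: reach 9.
Distance 3: reach 7, 10.
Distance 4: reach 3, 4.
The search from 11 is exhausted; no directed path reaches 0.

No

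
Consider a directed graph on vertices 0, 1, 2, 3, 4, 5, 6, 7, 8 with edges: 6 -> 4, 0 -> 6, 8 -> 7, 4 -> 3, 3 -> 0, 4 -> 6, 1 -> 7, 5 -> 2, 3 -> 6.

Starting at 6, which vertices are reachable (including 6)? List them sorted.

0, 3, 4, 6

Start at 6.
Its neighbours: 4.
Then their neighbours: 3.
Then next layer: 0.
Nothing further is reachable.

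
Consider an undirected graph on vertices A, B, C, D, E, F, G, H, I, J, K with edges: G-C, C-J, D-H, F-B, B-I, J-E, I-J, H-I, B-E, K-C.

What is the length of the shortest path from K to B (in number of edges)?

Distance 0: K.
Distance 1: C.
Distance 2: G, J.
Distance 3: E, I.
Distance 4: B, H — contains B.

4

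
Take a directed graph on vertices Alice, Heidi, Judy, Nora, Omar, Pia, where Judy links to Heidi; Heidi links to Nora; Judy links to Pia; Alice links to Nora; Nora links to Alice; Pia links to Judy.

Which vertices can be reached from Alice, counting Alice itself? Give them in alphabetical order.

Start at Alice.
Its neighbours: Nora.
Nothing further is reachable.

Alice, Nora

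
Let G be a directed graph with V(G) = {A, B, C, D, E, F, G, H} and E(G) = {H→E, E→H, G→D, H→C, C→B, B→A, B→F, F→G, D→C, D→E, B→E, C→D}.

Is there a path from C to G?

Yes

Explore from C.
Distance 1: reach B, D.
Distance 2: reach A, E, F.
Distance 3: reach G, H.
Found G.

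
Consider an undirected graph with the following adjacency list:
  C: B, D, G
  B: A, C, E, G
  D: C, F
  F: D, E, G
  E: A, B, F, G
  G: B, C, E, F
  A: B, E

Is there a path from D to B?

Explore from D.
Distance 1: reach C, F.
Distance 2: reach B, E, G.
Found B.

Yes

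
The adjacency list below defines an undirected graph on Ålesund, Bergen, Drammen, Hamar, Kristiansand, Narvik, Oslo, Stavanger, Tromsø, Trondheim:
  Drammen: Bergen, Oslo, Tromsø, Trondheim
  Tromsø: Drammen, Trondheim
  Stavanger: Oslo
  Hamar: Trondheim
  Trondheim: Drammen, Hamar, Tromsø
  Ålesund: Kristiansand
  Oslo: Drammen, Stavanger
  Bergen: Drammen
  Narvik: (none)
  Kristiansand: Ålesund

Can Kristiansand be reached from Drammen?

No

Explore from Drammen.
Distance 1: reach Bergen, Oslo, Tromsø, Trondheim.
Distance 2: reach Hamar, Stavanger.
The search is exhausted without reaching Kristiansand; it lies in a different component.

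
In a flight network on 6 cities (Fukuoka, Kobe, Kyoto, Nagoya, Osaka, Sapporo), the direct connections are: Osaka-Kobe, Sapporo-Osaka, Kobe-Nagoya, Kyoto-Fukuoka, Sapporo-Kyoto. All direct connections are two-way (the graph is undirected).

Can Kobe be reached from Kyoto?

Yes

Explore from Kyoto.
Distance 1: reach Fukuoka, Sapporo.
Distance 2: reach Osaka.
Distance 3: reach Kobe.
Found Kobe.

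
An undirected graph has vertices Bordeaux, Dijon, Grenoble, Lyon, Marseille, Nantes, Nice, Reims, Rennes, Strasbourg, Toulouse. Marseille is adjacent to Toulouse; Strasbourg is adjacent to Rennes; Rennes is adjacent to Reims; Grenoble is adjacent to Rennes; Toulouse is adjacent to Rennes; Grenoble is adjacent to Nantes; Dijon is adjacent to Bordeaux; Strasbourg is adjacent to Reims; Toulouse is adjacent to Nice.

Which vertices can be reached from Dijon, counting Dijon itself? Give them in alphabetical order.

Start at Dijon.
Its neighbours: Bordeaux.
Nothing further is reachable.

Bordeaux, Dijon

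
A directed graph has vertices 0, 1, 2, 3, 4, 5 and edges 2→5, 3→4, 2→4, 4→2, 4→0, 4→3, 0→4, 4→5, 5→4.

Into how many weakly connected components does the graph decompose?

From 0: component {0, 2, 3, 4, 5}.
From 1: component {1}.
That's 2 components.

2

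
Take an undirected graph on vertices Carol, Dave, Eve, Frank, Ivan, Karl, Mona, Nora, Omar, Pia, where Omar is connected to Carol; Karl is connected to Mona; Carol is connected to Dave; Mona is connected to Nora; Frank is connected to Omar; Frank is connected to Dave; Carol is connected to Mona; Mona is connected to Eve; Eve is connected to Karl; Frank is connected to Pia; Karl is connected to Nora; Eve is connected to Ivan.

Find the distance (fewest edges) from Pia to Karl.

5

Distance 0: Pia.
Distance 1: Frank.
Distance 2: Dave, Omar.
Distance 3: Carol.
Distance 4: Mona.
Distance 5: Eve, Karl, Nora — contains Karl.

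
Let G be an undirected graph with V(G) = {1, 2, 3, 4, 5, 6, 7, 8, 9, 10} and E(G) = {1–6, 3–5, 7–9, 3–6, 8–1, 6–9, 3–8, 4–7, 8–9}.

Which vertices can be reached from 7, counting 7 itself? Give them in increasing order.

1, 3, 4, 5, 6, 7, 8, 9

Start at 7.
Its neighbours: 4, 9.
Then their neighbours: 6, 8.
Then next layer: 1, 3.
Then next layer: 5.
Nothing further is reachable.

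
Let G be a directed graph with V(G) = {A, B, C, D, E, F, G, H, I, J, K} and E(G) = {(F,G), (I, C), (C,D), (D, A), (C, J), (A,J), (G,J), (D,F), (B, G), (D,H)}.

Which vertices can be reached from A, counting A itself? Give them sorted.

Start at A.
Its neighbours: J.
Nothing further is reachable.

A, J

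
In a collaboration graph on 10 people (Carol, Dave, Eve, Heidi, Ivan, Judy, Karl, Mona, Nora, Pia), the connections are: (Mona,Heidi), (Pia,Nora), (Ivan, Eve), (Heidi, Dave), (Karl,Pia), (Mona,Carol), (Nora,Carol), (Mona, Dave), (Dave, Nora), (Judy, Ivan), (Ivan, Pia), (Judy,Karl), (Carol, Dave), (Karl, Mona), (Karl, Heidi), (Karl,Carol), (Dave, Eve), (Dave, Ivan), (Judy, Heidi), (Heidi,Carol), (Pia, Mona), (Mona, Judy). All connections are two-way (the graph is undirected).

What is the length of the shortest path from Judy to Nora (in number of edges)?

3

Distance 0: Judy.
Distance 1: Heidi, Ivan, Karl, Mona.
Distance 2: Carol, Dave, Eve, Pia.
Distance 3: Nora — contains Nora.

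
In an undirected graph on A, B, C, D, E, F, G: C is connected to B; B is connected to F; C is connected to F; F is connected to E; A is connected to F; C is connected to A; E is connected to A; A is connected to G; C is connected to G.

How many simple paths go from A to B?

8

A–C–B
A–C–F–B
A–E–F–B
A–E–F–C–B
A–F–B
A–F–C–B
A–G–C–B
A–G–C–F–B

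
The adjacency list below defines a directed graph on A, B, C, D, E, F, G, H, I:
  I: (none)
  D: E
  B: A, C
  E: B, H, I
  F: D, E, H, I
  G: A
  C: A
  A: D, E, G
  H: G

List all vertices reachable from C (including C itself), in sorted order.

A, B, C, D, E, G, H, I

Start at C.
Its neighbours: A.
Then their neighbours: D, E, G.
Then next layer: B, H, I.
Nothing further is reachable.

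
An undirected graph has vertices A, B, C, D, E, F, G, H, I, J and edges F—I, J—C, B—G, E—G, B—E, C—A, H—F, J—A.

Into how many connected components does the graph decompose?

From A: component {A, C, J}.
From B: component {B, E, G}.
From D: component {D}.
From F: component {F, H, I}.
That's 4 components.

4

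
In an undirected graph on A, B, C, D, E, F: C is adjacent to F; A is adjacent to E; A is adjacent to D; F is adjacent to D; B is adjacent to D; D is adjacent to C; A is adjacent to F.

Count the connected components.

From A: component {A, B, C, D, E, F}.
That's 1 component.

1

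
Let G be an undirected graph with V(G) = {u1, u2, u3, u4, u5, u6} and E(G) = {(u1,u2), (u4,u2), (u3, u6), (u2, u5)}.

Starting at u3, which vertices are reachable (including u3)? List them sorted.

Start at u3.
Its neighbours: u6.
Nothing further is reachable.

u3, u6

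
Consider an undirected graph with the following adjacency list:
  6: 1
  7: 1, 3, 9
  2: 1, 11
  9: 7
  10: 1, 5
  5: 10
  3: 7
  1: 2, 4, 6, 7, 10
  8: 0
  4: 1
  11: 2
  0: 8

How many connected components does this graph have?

From 0: component {0, 8}.
From 1: component {1, 2, 3, 4, 5, 6, 7, 9, 10, 11}.
That's 2 components.

2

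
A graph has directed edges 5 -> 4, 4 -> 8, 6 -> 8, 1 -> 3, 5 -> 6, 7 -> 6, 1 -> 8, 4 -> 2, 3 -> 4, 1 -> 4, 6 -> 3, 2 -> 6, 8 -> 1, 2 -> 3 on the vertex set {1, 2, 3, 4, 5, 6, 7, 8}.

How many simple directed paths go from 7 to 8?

7→6→3→4→8
7→6→8

2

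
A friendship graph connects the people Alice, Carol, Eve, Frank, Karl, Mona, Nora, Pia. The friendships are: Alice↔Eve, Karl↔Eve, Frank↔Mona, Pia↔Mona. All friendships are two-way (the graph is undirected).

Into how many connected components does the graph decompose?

From Alice: component {Alice, Eve, Karl}.
From Carol: component {Carol}.
From Frank: component {Frank, Mona, Pia}.
From Nora: component {Nora}.
That's 4 components.

4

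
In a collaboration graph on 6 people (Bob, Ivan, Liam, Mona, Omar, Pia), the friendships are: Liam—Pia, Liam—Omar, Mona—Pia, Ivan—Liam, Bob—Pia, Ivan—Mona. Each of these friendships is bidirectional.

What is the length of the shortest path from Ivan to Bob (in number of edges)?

3

Distance 0: Ivan.
Distance 1: Liam, Mona.
Distance 2: Omar, Pia.
Distance 3: Bob — contains Bob.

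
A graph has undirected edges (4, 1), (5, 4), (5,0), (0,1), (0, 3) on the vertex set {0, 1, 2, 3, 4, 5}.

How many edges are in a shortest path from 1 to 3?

Distance 0: 1.
Distance 1: 0, 4.
Distance 2: 3, 5 — contains 3.

2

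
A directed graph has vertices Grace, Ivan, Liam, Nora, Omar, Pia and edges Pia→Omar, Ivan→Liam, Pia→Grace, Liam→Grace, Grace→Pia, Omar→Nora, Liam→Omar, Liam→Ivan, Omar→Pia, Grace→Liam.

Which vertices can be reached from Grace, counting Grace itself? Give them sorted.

Start at Grace.
Its neighbours: Liam, Pia.
Then their neighbours: Ivan, Omar.
Then next layer: Nora.
Every vertex is now reached.

Grace, Ivan, Liam, Nora, Omar, Pia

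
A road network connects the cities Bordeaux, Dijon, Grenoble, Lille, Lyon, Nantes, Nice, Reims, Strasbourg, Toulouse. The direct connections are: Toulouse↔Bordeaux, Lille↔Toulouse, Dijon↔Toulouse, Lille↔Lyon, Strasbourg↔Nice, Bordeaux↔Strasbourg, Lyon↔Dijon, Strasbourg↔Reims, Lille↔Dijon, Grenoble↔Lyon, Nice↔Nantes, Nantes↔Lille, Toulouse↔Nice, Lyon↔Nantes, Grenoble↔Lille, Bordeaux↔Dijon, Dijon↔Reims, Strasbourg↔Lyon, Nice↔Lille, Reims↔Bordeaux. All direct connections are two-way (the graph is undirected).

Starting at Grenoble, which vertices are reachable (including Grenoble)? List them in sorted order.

Start at Grenoble.
Its neighbours: Lille, Lyon.
Then their neighbours: Dijon, Nantes, Nice, Strasbourg, Toulouse.
Then next layer: Bordeaux, Reims.
Every vertex is now reached.

Bordeaux, Dijon, Grenoble, Lille, Lyon, Nantes, Nice, Reims, Strasbourg, Toulouse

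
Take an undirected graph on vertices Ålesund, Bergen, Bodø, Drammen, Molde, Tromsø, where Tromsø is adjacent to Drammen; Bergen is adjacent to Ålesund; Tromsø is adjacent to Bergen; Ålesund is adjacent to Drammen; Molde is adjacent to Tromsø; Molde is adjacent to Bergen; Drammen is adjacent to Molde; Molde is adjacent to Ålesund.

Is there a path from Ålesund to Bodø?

Explore from Ålesund.
Distance 1: reach Bergen, Drammen, Molde.
Distance 2: reach Tromsø.
The search is exhausted without reaching Bodø; it lies in a different component.

No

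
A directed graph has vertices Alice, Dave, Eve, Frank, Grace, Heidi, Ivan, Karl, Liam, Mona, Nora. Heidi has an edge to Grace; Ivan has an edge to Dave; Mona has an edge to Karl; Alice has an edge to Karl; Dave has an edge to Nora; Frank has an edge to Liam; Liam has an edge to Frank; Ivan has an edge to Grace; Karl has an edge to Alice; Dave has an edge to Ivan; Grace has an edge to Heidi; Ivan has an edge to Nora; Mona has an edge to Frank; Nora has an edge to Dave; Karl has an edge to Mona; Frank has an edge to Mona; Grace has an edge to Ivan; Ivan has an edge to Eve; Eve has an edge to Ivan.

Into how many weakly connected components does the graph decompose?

From Alice: component {Alice, Frank, Karl, Liam, Mona}.
From Dave: component {Dave, Eve, Grace, Heidi, Ivan, Nora}.
That's 2 components.

2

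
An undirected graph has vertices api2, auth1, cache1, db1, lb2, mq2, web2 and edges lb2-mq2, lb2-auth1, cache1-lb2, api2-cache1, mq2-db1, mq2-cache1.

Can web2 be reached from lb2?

No

Explore from lb2.
Distance 1: reach auth1, cache1, mq2.
Distance 2: reach api2, db1.
The search is exhausted without reaching web2; it lies in a different component.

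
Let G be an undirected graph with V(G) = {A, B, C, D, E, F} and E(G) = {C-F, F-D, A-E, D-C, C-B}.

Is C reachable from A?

No

Explore from A.
Distance 1: reach E.
The search is exhausted without reaching C; it lies in a different component.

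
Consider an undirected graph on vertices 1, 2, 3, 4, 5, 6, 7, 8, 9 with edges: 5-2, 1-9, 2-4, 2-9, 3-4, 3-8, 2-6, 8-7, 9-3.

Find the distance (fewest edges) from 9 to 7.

Distance 0: 9.
Distance 1: 1, 2, 3.
Distance 2: 4, 5, 6, 8.
Distance 3: 7 — contains 7.

3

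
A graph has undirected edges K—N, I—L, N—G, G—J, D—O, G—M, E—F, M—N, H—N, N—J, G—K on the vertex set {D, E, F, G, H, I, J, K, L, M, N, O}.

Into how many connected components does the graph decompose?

From D: component {D, O}.
From E: component {E, F}.
From G: component {G, H, J, K, M, N}.
From I: component {I, L}.
That's 4 components.

4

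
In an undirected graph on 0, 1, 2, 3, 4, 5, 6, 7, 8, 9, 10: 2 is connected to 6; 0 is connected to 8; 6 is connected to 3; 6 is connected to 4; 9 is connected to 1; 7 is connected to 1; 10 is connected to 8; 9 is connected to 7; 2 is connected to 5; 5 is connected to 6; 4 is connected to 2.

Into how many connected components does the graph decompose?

3

From 0: component {0, 8, 10}.
From 1: component {1, 7, 9}.
From 2: component {2, 3, 4, 5, 6}.
That's 3 components.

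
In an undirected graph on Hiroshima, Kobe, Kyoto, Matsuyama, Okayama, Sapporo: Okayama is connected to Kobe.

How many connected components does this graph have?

5

From Hiroshima: component {Hiroshima}.
From Kobe: component {Kobe, Okayama}.
From Kyoto: component {Kyoto}.
From Matsuyama: component {Matsuyama}.
From Sapporo: component {Sapporo}.
That's 5 components.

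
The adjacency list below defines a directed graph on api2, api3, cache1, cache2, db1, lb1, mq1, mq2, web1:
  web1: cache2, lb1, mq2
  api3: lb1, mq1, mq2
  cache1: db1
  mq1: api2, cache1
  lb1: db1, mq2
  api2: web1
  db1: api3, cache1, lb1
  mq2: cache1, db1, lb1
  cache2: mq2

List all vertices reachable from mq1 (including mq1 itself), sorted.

Start at mq1.
Its neighbours: api2, cache1.
Then their neighbours: db1, web1.
Then next layer: api3, cache2, lb1, mq2.
Every vertex is now reached.

api2, api3, cache1, cache2, db1, lb1, mq1, mq2, web1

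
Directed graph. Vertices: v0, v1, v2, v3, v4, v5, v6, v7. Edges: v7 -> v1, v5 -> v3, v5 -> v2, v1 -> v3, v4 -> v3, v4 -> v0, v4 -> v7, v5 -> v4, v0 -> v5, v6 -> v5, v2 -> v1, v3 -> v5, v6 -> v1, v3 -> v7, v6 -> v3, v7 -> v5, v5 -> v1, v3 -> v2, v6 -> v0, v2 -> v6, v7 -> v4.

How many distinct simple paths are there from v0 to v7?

7

v0→v5→v1→v3→v7
v0→v5→v2→v1→v3→v7
v0→v5→v2→v6→v1→v3→v7
v0→v5→v2→v6→v3→v7
v0→v5→v3→v7
v0→v5→v4→v3→v7
v0→v5→v4→v7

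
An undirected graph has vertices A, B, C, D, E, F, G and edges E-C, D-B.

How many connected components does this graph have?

5

From A: component {A}.
From B: component {B, D}.
From C: component {C, E}.
From F: component {F}.
From G: component {G}.
That's 5 components.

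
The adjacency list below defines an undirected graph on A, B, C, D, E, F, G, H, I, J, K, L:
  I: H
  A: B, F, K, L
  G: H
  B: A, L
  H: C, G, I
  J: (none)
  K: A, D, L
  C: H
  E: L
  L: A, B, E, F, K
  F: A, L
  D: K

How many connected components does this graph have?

From A: component {A, B, D, E, F, K, L}.
From C: component {C, G, H, I}.
From J: component {J}.
That's 3 components.

3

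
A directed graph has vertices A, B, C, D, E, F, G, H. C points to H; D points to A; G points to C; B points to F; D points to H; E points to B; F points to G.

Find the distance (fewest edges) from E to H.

Distance 0: E.
Distance 1: B.
Distance 2: F.
Distance 3: G.
Distance 4: C.
Distance 5: H — contains H.

5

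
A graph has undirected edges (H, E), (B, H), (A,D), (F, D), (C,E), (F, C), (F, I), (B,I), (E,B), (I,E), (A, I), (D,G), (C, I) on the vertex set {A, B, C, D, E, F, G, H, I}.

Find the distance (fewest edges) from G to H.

5

Distance 0: G.
Distance 1: D.
Distance 2: A, F.
Distance 3: C, I.
Distance 4: B, E.
Distance 5: H — contains H.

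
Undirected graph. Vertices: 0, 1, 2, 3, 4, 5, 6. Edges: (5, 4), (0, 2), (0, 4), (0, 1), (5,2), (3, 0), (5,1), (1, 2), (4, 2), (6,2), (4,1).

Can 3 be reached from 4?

Yes

Explore from 4.
Distance 1: reach 0, 1, 2, 5.
Distance 2: reach 3, 6.
Found 3.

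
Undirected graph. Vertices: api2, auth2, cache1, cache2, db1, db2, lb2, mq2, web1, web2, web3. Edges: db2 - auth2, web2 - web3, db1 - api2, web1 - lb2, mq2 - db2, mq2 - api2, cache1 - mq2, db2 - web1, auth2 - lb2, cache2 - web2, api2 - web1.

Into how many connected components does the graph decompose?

From api2: component {api2, auth2, cache1, db1, db2, lb2, mq2, web1}.
From cache2: component {cache2, web2, web3}.
That's 2 components.

2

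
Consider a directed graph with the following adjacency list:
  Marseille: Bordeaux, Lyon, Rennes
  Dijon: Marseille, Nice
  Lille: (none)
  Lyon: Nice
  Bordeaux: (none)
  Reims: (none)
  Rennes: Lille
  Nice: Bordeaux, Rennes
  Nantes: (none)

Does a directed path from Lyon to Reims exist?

Explore from Lyon.
Distance 1: reach Nice.
Distance 2: reach Bordeaux, Rennes.
Distance 3: reach Lille.
The search from Lyon is exhausted; no directed path reaches Reims.

No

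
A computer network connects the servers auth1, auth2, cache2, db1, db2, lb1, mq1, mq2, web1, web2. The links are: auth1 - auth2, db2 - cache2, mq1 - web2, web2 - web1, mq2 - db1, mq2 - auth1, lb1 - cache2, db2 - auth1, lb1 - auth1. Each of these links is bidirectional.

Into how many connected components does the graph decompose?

2

From auth1: component {auth1, auth2, cache2, db1, db2, lb1, mq2}.
From mq1: component {mq1, web1, web2}.
That's 2 components.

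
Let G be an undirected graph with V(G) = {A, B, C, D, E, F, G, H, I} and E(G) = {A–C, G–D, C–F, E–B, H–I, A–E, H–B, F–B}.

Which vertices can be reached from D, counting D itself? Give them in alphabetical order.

Start at D.
Its neighbours: G.
Nothing further is reachable.

D, G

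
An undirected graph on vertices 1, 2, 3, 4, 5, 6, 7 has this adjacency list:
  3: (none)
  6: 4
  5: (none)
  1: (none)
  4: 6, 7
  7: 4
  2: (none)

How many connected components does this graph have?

From 1: component {1}.
From 2: component {2}.
From 3: component {3}.
From 4: component {4, 6, 7}.
From 5: component {5}.
That's 5 components.

5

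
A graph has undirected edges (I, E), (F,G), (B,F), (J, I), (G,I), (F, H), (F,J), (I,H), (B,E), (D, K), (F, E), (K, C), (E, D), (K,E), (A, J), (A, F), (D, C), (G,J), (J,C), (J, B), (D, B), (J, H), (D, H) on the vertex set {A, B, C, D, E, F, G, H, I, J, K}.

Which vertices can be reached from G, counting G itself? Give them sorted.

Start at G.
Its neighbours: F, I, J.
Then their neighbours: A, B, C, E, H.
Then next layer: D, K.
Every vertex is now reached.

A, B, C, D, E, F, G, H, I, J, K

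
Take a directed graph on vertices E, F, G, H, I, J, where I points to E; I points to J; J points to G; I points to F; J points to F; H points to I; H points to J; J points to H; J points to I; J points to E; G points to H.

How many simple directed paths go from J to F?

J→F
J→G→H→I→F
J→H→I→F
J→I→F

4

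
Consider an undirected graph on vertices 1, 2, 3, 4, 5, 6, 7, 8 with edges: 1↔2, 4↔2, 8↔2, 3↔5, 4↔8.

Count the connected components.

4

From 1: component {1, 2, 4, 8}.
From 3: component {3, 5}.
From 6: component {6}.
From 7: component {7}.
That's 4 components.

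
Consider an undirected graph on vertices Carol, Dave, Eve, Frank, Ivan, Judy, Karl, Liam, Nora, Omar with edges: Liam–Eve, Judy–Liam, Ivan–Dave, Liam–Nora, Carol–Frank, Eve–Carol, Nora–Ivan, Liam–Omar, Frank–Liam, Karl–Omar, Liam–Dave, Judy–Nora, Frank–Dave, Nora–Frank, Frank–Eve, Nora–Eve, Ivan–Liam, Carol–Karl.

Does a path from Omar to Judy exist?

Yes

Explore from Omar.
Distance 1: reach Karl, Liam.
Distance 2: reach Carol, Dave, Eve, Frank, Ivan, Judy, Nora.
Found Judy.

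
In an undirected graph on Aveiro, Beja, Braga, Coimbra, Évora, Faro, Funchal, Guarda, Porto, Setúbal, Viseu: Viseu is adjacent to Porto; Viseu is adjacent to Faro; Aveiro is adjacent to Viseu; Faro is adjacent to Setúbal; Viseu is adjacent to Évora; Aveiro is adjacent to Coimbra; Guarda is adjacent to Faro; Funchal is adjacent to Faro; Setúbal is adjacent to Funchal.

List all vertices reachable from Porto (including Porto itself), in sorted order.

Aveiro, Coimbra, Évora, Faro, Funchal, Guarda, Porto, Setúbal, Viseu

Start at Porto.
Its neighbours: Viseu.
Then their neighbours: Aveiro, Évora, Faro.
Then next layer: Coimbra, Funchal, Guarda, Setúbal.
Nothing further is reachable.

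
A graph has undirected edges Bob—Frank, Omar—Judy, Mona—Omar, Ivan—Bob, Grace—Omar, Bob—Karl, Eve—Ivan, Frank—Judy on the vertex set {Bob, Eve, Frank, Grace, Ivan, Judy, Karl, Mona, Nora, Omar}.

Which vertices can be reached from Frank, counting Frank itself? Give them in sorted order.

Start at Frank.
Its neighbours: Bob, Judy.
Then their neighbours: Ivan, Karl, Omar.
Then next layer: Eve, Grace, Mona.
Nothing further is reachable.

Bob, Eve, Frank, Grace, Ivan, Judy, Karl, Mona, Omar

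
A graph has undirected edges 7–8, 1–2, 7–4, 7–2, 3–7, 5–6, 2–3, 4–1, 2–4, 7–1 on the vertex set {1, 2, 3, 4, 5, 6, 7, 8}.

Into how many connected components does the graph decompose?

From 1: component {1, 2, 3, 4, 7, 8}.
From 5: component {5, 6}.
That's 2 components.

2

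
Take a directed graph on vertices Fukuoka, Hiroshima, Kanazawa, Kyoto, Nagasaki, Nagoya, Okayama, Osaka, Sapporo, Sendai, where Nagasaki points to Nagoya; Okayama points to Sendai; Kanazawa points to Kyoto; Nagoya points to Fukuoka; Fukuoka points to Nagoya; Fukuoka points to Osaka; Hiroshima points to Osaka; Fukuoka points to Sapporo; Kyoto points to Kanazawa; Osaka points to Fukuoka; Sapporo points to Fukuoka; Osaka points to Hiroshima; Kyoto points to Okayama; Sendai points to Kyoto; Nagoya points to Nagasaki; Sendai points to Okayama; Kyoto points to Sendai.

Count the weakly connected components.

From Fukuoka: component {Fukuoka, Hiroshima, Nagasaki, Nagoya, Osaka, Sapporo}.
From Kanazawa: component {Kanazawa, Kyoto, Okayama, Sendai}.
That's 2 components.

2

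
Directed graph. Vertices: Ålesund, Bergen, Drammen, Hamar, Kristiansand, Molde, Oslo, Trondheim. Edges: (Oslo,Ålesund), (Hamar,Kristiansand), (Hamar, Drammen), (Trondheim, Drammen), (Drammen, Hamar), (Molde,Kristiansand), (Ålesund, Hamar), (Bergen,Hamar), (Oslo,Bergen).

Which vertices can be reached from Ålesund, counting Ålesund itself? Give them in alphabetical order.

Ålesund, Drammen, Hamar, Kristiansand

Start at Ålesund.
Its neighbours: Hamar.
Then their neighbours: Drammen, Kristiansand.
Nothing further is reachable.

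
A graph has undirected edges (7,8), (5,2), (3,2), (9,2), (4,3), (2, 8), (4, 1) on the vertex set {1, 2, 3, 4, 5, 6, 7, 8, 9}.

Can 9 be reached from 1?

Yes

Explore from 1.
Distance 1: reach 4.
Distance 2: reach 3.
Distance 3: reach 2.
Distance 4: reach 5, 8, 9.
Found 9.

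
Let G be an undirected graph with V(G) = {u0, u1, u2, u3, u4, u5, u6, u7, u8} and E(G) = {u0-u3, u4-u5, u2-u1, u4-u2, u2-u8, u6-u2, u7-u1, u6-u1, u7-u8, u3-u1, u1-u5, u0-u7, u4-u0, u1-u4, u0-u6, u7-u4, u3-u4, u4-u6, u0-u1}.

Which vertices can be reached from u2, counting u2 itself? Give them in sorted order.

Start at u2.
Its neighbours: u1, u4, u6, u8.
Then their neighbours: u0, u3, u5, u7.
Every vertex is now reached.

u0, u1, u2, u3, u4, u5, u6, u7, u8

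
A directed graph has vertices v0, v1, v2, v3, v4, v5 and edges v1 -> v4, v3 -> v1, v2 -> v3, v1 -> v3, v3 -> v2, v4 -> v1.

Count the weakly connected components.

From v0: component {v0}.
From v1: component {v1, v2, v3, v4}.
From v5: component {v5}.
That's 3 components.

3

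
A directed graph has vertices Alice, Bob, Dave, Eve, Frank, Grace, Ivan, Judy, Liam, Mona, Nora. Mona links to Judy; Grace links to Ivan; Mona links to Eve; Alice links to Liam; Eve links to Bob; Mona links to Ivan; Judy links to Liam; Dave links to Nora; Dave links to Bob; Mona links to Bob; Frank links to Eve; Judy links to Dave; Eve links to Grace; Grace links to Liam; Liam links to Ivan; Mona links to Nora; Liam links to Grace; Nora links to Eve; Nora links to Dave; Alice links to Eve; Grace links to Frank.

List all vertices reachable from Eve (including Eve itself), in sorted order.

Bob, Eve, Frank, Grace, Ivan, Liam

Start at Eve.
Its neighbours: Bob, Grace.
Then their neighbours: Frank, Ivan, Liam.
Nothing further is reachable.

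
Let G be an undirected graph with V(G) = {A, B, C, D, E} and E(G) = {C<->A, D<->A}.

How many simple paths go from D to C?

D–A–C

1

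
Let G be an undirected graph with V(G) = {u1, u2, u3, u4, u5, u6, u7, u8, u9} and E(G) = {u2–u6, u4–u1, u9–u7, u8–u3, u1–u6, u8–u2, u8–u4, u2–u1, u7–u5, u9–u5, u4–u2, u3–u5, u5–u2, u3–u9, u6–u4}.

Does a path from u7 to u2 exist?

Explore from u7.
Distance 1: reach u5, u9.
Distance 2: reach u2, u3.
Found u2.

Yes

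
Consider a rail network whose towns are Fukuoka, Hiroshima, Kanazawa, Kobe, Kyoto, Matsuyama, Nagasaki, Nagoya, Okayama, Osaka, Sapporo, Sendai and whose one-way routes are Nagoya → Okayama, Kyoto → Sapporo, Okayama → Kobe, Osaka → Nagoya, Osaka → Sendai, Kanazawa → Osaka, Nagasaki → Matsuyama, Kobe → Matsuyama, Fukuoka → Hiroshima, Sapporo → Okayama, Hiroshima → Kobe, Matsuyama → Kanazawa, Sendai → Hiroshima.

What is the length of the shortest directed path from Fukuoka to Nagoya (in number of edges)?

Distance 0: Fukuoka.
Distance 1: Hiroshima.
Distance 2: Kobe.
Distance 3: Matsuyama.
Distance 4: Kanazawa.
Distance 5: Osaka.
Distance 6: Nagoya, Sendai — contains Nagoya.

6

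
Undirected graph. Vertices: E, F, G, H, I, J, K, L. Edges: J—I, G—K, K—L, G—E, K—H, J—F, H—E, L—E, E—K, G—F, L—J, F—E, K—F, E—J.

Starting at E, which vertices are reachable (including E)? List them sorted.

E, F, G, H, I, J, K, L

Start at E.
Its neighbours: F, G, H, J, K, L.
Then their neighbours: I.
Every vertex is now reached.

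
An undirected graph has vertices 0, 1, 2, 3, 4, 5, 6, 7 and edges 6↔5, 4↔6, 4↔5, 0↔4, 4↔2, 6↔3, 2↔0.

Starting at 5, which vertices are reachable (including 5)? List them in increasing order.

0, 2, 3, 4, 5, 6

Start at 5.
Its neighbours: 4, 6.
Then their neighbours: 0, 2, 3.
Nothing further is reachable.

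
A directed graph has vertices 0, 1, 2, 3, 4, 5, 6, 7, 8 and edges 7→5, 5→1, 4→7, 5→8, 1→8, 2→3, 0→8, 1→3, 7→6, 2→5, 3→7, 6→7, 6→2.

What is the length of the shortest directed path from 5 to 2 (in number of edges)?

Distance 0: 5.
Distance 1: 1, 8.
Distance 2: 3.
Distance 3: 7.
Distance 4: 6.
Distance 5: 2 — contains 2.

5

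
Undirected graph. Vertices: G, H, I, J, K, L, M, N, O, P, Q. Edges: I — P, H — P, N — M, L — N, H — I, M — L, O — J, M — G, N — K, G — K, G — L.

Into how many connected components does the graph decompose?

4

From G: component {G, K, L, M, N}.
From H: component {H, I, P}.
From J: component {J, O}.
From Q: component {Q}.
That's 4 components.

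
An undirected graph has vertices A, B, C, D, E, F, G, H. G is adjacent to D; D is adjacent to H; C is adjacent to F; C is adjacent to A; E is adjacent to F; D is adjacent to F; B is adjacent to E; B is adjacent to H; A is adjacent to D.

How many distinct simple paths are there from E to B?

3

E–B
E–F–C–A–D–H–B
E–F–D–H–B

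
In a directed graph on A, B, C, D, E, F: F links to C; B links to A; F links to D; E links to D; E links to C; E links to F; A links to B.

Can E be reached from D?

D has no outgoing edges, so nothing is reachable from it.

No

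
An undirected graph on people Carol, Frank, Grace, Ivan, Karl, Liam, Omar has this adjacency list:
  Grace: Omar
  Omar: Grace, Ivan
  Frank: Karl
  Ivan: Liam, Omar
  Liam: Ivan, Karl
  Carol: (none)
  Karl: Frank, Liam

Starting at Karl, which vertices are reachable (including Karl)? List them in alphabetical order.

Frank, Grace, Ivan, Karl, Liam, Omar

Start at Karl.
Its neighbours: Frank, Liam.
Then their neighbours: Ivan.
Then next layer: Omar.
Then next layer: Grace.
Nothing further is reachable.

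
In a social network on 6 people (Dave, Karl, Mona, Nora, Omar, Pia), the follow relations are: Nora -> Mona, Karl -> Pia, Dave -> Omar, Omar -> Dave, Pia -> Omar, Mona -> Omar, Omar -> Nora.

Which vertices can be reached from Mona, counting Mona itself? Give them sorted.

Start at Mona.
Its neighbours: Omar.
Then their neighbours: Dave, Nora.
Nothing further is reachable.

Dave, Mona, Nora, Omar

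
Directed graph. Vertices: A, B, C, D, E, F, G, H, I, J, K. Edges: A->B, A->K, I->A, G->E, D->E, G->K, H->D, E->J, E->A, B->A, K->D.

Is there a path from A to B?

Explore from A.
Distance 1: reach B, K.
Found B.

Yes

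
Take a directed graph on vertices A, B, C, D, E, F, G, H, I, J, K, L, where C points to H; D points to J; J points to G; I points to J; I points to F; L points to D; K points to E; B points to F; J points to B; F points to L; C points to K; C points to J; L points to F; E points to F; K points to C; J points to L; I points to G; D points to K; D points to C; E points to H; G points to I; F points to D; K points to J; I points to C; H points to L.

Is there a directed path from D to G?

Explore from D.
Distance 1: reach C, J, K.
Distance 2: reach B, E, G, H, L.
Found G.

Yes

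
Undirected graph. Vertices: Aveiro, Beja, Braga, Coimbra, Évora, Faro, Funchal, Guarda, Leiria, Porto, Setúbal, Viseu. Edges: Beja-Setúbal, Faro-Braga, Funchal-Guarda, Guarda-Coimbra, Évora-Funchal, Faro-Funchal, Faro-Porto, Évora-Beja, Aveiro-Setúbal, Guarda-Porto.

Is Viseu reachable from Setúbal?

No

Explore from Setúbal.
Distance 1: reach Aveiro, Beja.
Distance 2: reach Évora.
Distance 3: reach Funchal.
Distance 4: reach Faro, Guarda.
Distance 5: reach Braga, Coimbra, Porto.
The search is exhausted without reaching Viseu; it lies in a different component.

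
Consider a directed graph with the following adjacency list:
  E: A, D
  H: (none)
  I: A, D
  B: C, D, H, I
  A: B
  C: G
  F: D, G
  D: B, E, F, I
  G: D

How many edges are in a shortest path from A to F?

Distance 0: A.
Distance 1: B.
Distance 2: C, D, H, I.
Distance 3: E, F, G — contains F.

3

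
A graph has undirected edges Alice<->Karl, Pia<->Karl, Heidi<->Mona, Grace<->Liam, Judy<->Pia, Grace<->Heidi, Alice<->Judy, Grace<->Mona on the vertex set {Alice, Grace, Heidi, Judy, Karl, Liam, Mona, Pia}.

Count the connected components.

From Alice: component {Alice, Judy, Karl, Pia}.
From Grace: component {Grace, Heidi, Liam, Mona}.
That's 2 components.

2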